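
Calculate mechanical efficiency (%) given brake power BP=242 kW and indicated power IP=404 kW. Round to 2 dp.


eta_mech = (BP / IP) * 100
Ratio = 242 / 404 = 0.5990
eta_mech = 0.5990 * 100 = 59.90%


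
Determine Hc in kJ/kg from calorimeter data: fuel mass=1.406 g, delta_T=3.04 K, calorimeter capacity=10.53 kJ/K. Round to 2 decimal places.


Hc = C_cal * delta_T / m_fuel
Q_released = 10.53 * 3.04 = 32.0112 kJ
m_fuel = 1.406 g = 1.406/1000 kg = 0.001406 kg
Hc = 32.0112 / 0.001406 = 22767.57 kJ/kg


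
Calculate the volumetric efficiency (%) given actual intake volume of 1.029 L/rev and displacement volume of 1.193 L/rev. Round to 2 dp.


eta_v = (V_actual / V_disp) * 100
Ratio = 1.029 / 1.193 = 0.8625
eta_v = 0.8625 * 100 = 86.25%


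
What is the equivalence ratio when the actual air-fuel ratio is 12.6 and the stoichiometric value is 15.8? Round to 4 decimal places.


phi = AFR_stoich / AFR_actual
phi = 15.8 / 12.6 = 1.2540


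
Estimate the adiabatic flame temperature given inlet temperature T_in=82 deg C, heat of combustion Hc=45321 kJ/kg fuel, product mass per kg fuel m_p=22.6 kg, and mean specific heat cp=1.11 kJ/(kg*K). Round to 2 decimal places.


T_ad = T_in + Hc / (m_p * cp)
Denominator = 22.6 * 1.11 = 25.0860
Temperature rise = 45321 / 25.0860 = 1806.63 K
T_ad = 82 + 1806.63 = 1888.63 deg C


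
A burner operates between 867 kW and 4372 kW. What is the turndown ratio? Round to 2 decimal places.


TDR = Q_max / Q_min
TDR = 4372 / 867 = 5.04


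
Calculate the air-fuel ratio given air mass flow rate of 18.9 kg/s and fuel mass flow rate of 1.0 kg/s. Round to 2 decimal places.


AFR = m_air / m_fuel
AFR = 18.9 / 1.0 = 18.90


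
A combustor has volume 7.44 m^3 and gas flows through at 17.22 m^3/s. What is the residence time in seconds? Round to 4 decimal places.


tau = V / Q_flow
tau = 7.44 / 17.22 = 0.4321 s


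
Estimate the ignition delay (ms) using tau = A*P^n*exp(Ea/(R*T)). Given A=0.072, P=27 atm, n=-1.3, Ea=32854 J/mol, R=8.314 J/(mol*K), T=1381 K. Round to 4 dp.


tau = A * P^n * exp(Ea/(R*T))
P^n = 27^(-1.3) = 0.01377930
Ea/(R*T) = 32854/(8.314*1381) = 2.861439
exp(Ea/(R*T)) = 17.486679
tau = 0.072 * 0.01377930 * 17.486679 = 0.0173 ms


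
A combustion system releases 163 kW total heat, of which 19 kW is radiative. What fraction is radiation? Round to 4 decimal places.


f_rad = Q_rad / Q_total
f_rad = 19 / 163 = 0.1166


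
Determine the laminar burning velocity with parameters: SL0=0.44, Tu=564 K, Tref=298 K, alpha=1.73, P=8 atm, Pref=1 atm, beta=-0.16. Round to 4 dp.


SL = SL0 * (Tu/Tref)^alpha * (P/Pref)^beta
T ratio = 564/298 = 1.89261745
(T ratio)^alpha = 1.89261745^1.73 = 3.015218
(P/Pref)^beta = 8^(-0.16) = 0.716978
SL = 0.44 * 3.015218 * 0.716978 = 0.9512 m/s


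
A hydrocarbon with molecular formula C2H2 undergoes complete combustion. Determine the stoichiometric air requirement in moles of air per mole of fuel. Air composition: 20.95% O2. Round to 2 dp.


Balanced combustion: C2H2 + 2.5 O2 -> 2 CO2 + 1 H2O
O2 needed = C + H/4 = 2 + 2/4 = 2.50 moles
Air moles = O2 / 0.2095 = 2.50 / 0.2095 = 11.93 moles air


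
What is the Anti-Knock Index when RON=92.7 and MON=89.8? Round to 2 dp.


AKI = (RON + MON) / 2
AKI = (92.7 + 89.8) / 2
AKI = 182.5 / 2 = 91.25


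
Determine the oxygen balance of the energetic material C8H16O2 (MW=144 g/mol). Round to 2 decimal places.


OB = -1600 * (2C + H/2 - O) / MW
Inner = 2*8 + 16/2 - 2 = 22.00
OB = -1600 * 22.00 / 144 = -244.44%


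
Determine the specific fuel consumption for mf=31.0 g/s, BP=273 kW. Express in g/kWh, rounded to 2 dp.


SFC = (mf / BP) * 3600
Rate = 31.0 / 273 = 0.113553 g/(s*kW)
SFC = 0.113553 * 3600 = 408.79 g/kWh


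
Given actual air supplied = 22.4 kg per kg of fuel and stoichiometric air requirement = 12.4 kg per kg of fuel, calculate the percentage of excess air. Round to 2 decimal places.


Excess air = actual - stoichiometric = 22.4 - 12.4 = 10.00 kg/kg fuel
Excess air % = (excess / stoich) * 100 = (10.00 / 12.4) * 100 = 80.65%


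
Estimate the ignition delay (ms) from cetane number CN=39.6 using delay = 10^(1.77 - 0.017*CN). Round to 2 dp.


delay = 10^(1.77 - 0.017*CN)
Exponent = 1.77 - 0.017*39.6 = 1.0968
delay = 10^1.0968 = 12.50 ms


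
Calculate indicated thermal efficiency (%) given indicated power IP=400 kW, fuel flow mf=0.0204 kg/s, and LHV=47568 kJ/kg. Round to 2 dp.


eta_ith = (IP / (mf * LHV)) * 100
Denominator = 0.0204 * 47568 = 970.3872 kW
eta_ith = (400 / 970.3872) * 100 = 41.22%


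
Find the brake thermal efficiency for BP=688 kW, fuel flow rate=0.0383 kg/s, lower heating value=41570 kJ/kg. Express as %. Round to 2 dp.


eta_BTE = (BP / (mf * LHV)) * 100
Denominator = 0.0383 * 41570 = 1592.1310 kW
eta_BTE = (688 / 1592.1310) * 100 = 43.21%


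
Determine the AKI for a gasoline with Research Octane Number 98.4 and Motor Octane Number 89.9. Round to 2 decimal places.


AKI = (RON + MON) / 2
AKI = (98.4 + 89.9) / 2
AKI = 188.3 / 2 = 94.15


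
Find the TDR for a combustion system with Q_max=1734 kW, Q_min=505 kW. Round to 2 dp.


TDR = Q_max / Q_min
TDR = 1734 / 505 = 3.43


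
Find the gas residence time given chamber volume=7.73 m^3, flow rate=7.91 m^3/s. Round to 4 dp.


tau = V / Q_flow
tau = 7.73 / 7.91 = 0.9772 s


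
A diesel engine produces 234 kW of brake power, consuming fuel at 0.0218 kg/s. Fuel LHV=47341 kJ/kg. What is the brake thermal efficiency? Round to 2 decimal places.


eta_BTE = (BP / (mf * LHV)) * 100
Denominator = 0.0218 * 47341 = 1032.0338 kW
eta_BTE = (234 / 1032.0338) * 100 = 22.67%


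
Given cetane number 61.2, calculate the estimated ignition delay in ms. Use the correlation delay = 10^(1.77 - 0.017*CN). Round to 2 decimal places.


delay = 10^(1.77 - 0.017*CN)
Exponent = 1.77 - 0.017*61.2 = 0.7296
delay = 10^0.7296 = 5.37 ms


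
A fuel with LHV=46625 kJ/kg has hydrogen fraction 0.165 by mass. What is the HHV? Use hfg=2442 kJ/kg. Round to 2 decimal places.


HHV = LHV + hfg * 9 * H
Water addition = 2442 * 9 * 0.165 = 3626.370 kJ/kg
HHV = 46625 + 3626.370 = 50251.37 kJ/kg


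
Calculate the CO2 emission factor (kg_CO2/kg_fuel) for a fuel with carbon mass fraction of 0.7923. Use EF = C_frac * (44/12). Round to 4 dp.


EF = C_frac * (M_CO2 / M_C)
EF = 0.7923 * (44/12)
EF = 0.7923 * 3.666667 = 2.9051 kg_CO2/kg_fuel


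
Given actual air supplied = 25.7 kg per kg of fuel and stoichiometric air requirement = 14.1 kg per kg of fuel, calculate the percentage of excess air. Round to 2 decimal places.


Excess air = actual - stoichiometric = 25.7 - 14.1 = 11.60 kg/kg fuel
Excess air % = (excess / stoich) * 100 = (11.60 / 14.1) * 100 = 82.27%


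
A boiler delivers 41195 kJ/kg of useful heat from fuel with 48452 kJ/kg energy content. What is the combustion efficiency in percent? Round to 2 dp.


Efficiency = (Q_useful / Q_fuel) * 100
Efficiency = (41195 / 48452) * 100
Efficiency = 0.8502 * 100 = 85.02%


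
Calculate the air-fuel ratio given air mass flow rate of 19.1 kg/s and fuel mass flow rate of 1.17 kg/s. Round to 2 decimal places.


AFR = m_air / m_fuel
AFR = 19.1 / 1.17 = 16.32


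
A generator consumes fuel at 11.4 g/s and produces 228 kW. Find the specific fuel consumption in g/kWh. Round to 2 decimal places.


SFC = (mf / BP) * 3600
Rate = 11.4 / 228 = 0.050000 g/(s*kW)
SFC = 0.050000 * 3600 = 180.00 g/kWh


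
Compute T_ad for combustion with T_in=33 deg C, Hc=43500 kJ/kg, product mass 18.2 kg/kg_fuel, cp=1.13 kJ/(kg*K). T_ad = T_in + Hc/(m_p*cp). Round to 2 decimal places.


T_ad = T_in + Hc / (m_p * cp)
Denominator = 18.2 * 1.13 = 20.5660
Temperature rise = 43500 / 20.5660 = 2115.14 K
T_ad = 33 + 2115.14 = 2148.14 deg C


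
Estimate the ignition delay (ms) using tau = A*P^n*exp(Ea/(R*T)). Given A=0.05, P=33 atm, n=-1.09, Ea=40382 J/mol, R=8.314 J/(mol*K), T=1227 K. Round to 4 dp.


tau = A * P^n * exp(Ea/(R*T))
P^n = 33^(-1.09) = 0.02212177
Ea/(R*T) = 40382/(8.314*1227) = 3.958524
exp(Ea/(R*T)) = 52.379937
tau = 0.05 * 0.02212177 * 52.379937 = 0.0579 ms


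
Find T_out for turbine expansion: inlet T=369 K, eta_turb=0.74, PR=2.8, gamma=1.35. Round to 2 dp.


T_out = T_in * (1 - eta * (1 - PR^(-(gamma-1)/gamma)))
Exponent = -(1.35-1)/1.35 = -0.25925926
PR^exp = 2.8^(-0.25925926) = 0.76572026
Factor = 1 - 0.74*(1 - 0.76572026) = 0.82663299
T_out = 369 * 0.82663299 = 305.03 K


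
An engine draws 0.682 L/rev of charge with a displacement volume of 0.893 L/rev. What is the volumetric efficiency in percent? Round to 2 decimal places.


eta_v = (V_actual / V_disp) * 100
Ratio = 0.682 / 0.893 = 0.7637
eta_v = 0.7637 * 100 = 76.37%


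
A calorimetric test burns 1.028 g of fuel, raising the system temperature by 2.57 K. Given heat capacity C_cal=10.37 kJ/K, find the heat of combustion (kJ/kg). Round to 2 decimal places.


Hc = C_cal * delta_T / m_fuel
Q_released = 10.37 * 2.57 = 26.6509 kJ
m_fuel = 1.028 g = 1.028/1000 kg = 0.001028 kg
Hc = 26.6509 / 0.001028 = 25925.00 kJ/kg


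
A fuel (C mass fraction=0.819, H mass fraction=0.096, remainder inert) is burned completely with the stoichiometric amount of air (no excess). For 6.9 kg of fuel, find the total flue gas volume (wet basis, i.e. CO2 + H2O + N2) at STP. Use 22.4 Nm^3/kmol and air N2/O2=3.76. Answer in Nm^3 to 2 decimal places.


Per kg fuel: CO2 = (C/12 kmol)*22.4 = (0.819/12)*22.4 = 1.52880 Nm^3
Per kg fuel: H2O = (H/2 kmol)*22.4 = (0.096/2)*22.4 = 1.07520 Nm^3
O2 needed per kg fuel = C/12 + H/4 = 0.819/12 + 0.096/4 = 0.09225000 kmol
Per kg fuel: N2 = O2*3.76*22.4 = 0.09225000*3.76*22.4 = 7.76966 Nm^3
Total per kg = 1.52880 + 1.07520 + 7.76966 = 10.37366 Nm^3
Total = 10.37366 * 6.9 = 71.58 Nm^3


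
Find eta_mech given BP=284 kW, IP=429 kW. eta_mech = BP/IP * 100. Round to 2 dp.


eta_mech = (BP / IP) * 100
Ratio = 284 / 429 = 0.6620
eta_mech = 0.6620 * 100 = 66.20%


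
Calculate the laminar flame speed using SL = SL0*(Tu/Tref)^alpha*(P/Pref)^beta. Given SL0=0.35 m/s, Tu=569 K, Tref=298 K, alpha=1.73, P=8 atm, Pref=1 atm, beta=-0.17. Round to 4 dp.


SL = SL0 * (Tu/Tref)^alpha * (P/Pref)^beta
T ratio = 569/298 = 1.90939597
(T ratio)^alpha = 1.90939597^1.73 = 3.061612
(P/Pref)^beta = 8^(-0.17) = 0.702222
SL = 0.35 * 3.061612 * 0.702222 = 0.7525 m/s


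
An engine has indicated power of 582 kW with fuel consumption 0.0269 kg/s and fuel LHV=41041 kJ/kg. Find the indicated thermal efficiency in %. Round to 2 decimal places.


eta_ith = (IP / (mf * LHV)) * 100
Denominator = 0.0269 * 41041 = 1104.0029 kW
eta_ith = (582 / 1104.0029) * 100 = 52.72%


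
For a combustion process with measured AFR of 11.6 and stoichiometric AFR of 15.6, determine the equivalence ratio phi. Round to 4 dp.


phi = AFR_stoich / AFR_actual
phi = 15.6 / 11.6 = 1.3448


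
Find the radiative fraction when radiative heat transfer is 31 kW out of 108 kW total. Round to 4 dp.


f_rad = Q_rad / Q_total
f_rad = 31 / 108 = 0.2870


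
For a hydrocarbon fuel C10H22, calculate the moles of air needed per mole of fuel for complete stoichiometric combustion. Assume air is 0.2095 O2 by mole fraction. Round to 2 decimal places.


Balanced combustion: C10H22 + 15.5 O2 -> 10 CO2 + 11 H2O
O2 needed = C + H/4 = 10 + 22/4 = 15.50 moles
Air moles = O2 / 0.2095 = 15.50 / 0.2095 = 73.99 moles air


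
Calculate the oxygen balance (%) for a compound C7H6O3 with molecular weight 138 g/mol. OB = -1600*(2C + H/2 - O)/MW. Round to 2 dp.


OB = -1600 * (2C + H/2 - O) / MW
Inner = 2*7 + 6/2 - 3 = 14.00
OB = -1600 * 14.00 / 138 = -162.32%


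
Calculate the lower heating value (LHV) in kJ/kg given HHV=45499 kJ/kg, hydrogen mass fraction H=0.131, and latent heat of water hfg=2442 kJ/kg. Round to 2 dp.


LHV = HHV - hfg * 9 * H
Water correction = 2442 * 9 * 0.131 = 2879.118 kJ/kg
LHV = 45499 - 2879.118 = 42619.88 kJ/kg


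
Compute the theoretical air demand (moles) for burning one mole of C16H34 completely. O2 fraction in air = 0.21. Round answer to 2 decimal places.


Balanced combustion: C16H34 + 24.5 O2 -> 16 CO2 + 17 H2O
O2 needed = C + H/4 = 16 + 34/4 = 24.50 moles
Air moles = O2 / 0.21 = 24.50 / 0.21 = 116.67 moles air


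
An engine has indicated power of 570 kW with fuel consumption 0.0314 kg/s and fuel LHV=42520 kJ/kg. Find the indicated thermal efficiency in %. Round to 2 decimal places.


eta_ith = (IP / (mf * LHV)) * 100
Denominator = 0.0314 * 42520 = 1335.1280 kW
eta_ith = (570 / 1335.1280) * 100 = 42.69%


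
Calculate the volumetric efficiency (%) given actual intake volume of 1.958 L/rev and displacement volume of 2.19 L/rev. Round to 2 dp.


eta_v = (V_actual / V_disp) * 100
Ratio = 1.958 / 2.19 = 0.8941
eta_v = 0.8941 * 100 = 89.41%


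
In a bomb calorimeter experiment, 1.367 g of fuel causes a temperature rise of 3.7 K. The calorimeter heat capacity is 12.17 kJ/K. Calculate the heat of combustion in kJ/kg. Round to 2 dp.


Hc = C_cal * delta_T / m_fuel
Q_released = 12.17 * 3.7 = 45.0290 kJ
m_fuel = 1.367 g = 1.367/1000 kg = 0.001367 kg
Hc = 45.0290 / 0.001367 = 32940.01 kJ/kg


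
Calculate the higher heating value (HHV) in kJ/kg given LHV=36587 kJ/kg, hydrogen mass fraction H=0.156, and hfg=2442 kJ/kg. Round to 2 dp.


HHV = LHV + hfg * 9 * H
Water addition = 2442 * 9 * 0.156 = 3428.568 kJ/kg
HHV = 36587 + 3428.568 = 40015.57 kJ/kg


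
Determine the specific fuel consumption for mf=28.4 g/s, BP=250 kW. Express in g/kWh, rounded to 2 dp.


SFC = (mf / BP) * 3600
Rate = 28.4 / 250 = 0.113600 g/(s*kW)
SFC = 0.113600 * 3600 = 408.96 g/kWh


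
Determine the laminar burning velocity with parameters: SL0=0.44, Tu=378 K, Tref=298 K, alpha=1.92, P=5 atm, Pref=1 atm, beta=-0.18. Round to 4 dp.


SL = SL0 * (Tu/Tref)^alpha * (P/Pref)^beta
T ratio = 378/298 = 1.26845638
(T ratio)^alpha = 1.26845638^1.92 = 1.578662
(P/Pref)^beta = 5^(-0.18) = 0.748489
SL = 0.44 * 1.578662 * 0.748489 = 0.5199 m/s


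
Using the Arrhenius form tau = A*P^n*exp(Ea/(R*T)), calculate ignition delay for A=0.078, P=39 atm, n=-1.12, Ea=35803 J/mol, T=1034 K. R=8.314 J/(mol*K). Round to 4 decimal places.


tau = A * P^n * exp(Ea/(R*T))
P^n = 39^(-1.12) = 0.01651991
Ea/(R*T) = 35803/(8.314*1034) = 4.164749
exp(Ea/(R*T)) = 64.376539
tau = 0.078 * 0.01651991 * 64.376539 = 0.0830 ms


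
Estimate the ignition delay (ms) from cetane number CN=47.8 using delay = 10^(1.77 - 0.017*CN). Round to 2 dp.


delay = 10^(1.77 - 0.017*CN)
Exponent = 1.77 - 0.017*47.8 = 0.9574
delay = 10^0.9574 = 9.07 ms


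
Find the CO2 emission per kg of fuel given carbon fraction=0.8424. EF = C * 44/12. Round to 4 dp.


EF = C_frac * (M_CO2 / M_C)
EF = 0.8424 * (44/12)
EF = 0.8424 * 3.666667 = 3.0888 kg_CO2/kg_fuel


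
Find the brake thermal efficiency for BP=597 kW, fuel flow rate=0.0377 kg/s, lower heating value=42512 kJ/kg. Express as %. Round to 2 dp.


eta_BTE = (BP / (mf * LHV)) * 100
Denominator = 0.0377 * 42512 = 1602.7024 kW
eta_BTE = (597 / 1602.7024) * 100 = 37.25%


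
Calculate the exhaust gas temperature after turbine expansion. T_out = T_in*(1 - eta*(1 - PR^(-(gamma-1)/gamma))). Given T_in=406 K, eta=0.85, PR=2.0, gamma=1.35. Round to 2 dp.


T_out = T_in * (1 - eta * (1 - PR^(-(gamma-1)/gamma)))
Exponent = -(1.35-1)/1.35 = -0.25925926
PR^exp = 2.0^(-0.25925926) = 0.83551680
Factor = 1 - 0.85*(1 - 0.83551680) = 0.86018928
T_out = 406 * 0.86018928 = 349.24 K


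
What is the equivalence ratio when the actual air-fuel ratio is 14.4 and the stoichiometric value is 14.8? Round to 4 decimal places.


phi = AFR_stoich / AFR_actual
phi = 14.8 / 14.4 = 1.0278


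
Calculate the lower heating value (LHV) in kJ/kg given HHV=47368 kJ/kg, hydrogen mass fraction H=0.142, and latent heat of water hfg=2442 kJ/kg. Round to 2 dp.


LHV = HHV - hfg * 9 * H
Water correction = 2442 * 9 * 0.142 = 3120.876 kJ/kg
LHV = 47368 - 3120.876 = 44247.12 kJ/kg


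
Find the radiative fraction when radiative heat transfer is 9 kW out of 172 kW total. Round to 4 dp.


f_rad = Q_rad / Q_total
f_rad = 9 / 172 = 0.0523


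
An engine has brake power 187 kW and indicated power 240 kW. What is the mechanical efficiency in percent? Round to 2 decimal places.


eta_mech = (BP / IP) * 100
Ratio = 187 / 240 = 0.7792
eta_mech = 0.7792 * 100 = 77.92%


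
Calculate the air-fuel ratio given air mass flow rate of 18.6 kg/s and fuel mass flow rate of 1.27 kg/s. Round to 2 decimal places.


AFR = m_air / m_fuel
AFR = 18.6 / 1.27 = 14.65


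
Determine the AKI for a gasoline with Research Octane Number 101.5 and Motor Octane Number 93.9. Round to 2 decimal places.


AKI = (RON + MON) / 2
AKI = (101.5 + 93.9) / 2
AKI = 195.4 / 2 = 97.70


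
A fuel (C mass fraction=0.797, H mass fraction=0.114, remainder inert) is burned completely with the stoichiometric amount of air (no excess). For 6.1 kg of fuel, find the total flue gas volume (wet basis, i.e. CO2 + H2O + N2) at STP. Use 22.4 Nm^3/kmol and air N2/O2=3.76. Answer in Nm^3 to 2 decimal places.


Per kg fuel: CO2 = (C/12 kmol)*22.4 = (0.797/12)*22.4 = 1.48773 Nm^3
Per kg fuel: H2O = (H/2 kmol)*22.4 = (0.114/2)*22.4 = 1.27680 Nm^3
O2 needed per kg fuel = C/12 + H/4 = 0.797/12 + 0.114/4 = 0.09491667 kmol
Per kg fuel: N2 = O2*3.76*22.4 = 0.09491667*3.76*22.4 = 7.99426 Nm^3
Total per kg = 1.48773 + 1.27680 + 7.99426 = 10.75879 Nm^3
Total = 10.75879 * 6.1 = 65.63 Nm^3


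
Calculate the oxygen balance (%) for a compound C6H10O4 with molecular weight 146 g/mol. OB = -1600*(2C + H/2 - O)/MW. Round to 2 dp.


OB = -1600 * (2C + H/2 - O) / MW
Inner = 2*6 + 10/2 - 4 = 13.00
OB = -1600 * 13.00 / 146 = -142.47%


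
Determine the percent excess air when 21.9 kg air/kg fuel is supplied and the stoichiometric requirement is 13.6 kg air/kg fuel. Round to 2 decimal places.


Excess air = actual - stoichiometric = 21.9 - 13.6 = 8.30 kg/kg fuel
Excess air % = (excess / stoich) * 100 = (8.30 / 13.6) * 100 = 61.03%


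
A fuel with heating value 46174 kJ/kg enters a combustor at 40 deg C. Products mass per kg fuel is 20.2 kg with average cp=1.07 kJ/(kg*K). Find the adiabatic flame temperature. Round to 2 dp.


T_ad = T_in + Hc / (m_p * cp)
Denominator = 20.2 * 1.07 = 21.6140
Temperature rise = 46174 / 21.6140 = 2136.30 K
T_ad = 40 + 2136.30 = 2176.30 deg C


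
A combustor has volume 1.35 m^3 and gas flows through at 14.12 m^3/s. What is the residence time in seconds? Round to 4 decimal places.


tau = V / Q_flow
tau = 1.35 / 14.12 = 0.0956 s


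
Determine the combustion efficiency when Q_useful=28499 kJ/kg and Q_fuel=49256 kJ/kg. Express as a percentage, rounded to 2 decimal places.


Efficiency = (Q_useful / Q_fuel) * 100
Efficiency = (28499 / 49256) * 100
Efficiency = 0.5786 * 100 = 57.86%


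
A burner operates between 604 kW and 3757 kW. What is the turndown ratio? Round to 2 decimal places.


TDR = Q_max / Q_min
TDR = 3757 / 604 = 6.22


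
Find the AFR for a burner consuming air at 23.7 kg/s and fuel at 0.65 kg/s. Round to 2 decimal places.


AFR = m_air / m_fuel
AFR = 23.7 / 0.65 = 36.46


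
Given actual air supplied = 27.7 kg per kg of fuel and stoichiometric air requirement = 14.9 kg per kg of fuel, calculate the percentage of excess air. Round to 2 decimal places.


Excess air = actual - stoichiometric = 27.7 - 14.9 = 12.80 kg/kg fuel
Excess air % = (excess / stoich) * 100 = (12.80 / 14.9) * 100 = 85.91%


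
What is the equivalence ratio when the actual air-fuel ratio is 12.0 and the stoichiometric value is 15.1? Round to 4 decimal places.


phi = AFR_stoich / AFR_actual
phi = 15.1 / 12.0 = 1.2583


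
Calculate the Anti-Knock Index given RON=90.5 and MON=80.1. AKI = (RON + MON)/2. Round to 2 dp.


AKI = (RON + MON) / 2
AKI = (90.5 + 80.1) / 2
AKI = 170.6 / 2 = 85.30


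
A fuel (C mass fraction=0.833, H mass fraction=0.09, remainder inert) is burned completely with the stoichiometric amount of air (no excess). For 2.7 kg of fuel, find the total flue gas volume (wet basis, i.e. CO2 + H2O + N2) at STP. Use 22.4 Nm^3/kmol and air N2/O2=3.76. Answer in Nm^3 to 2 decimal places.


Per kg fuel: CO2 = (C/12 kmol)*22.4 = (0.833/12)*22.4 = 1.55493 Nm^3
Per kg fuel: H2O = (H/2 kmol)*22.4 = (0.09/2)*22.4 = 1.00800 Nm^3
O2 needed per kg fuel = C/12 + H/4 = 0.833/12 + 0.09/4 = 0.09191667 kmol
Per kg fuel: N2 = O2*3.76*22.4 = 0.09191667*3.76*22.4 = 7.74159 Nm^3
Total per kg = 1.55493 + 1.00800 + 7.74159 = 10.30452 Nm^3
Total = 10.30452 * 2.7 = 27.82 Nm^3


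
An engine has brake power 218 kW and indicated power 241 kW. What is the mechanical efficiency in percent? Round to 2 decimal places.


eta_mech = (BP / IP) * 100
Ratio = 218 / 241 = 0.9046
eta_mech = 0.9046 * 100 = 90.46%


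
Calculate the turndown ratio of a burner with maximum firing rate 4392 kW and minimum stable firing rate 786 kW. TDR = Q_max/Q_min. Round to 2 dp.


TDR = Q_max / Q_min
TDR = 4392 / 786 = 5.59


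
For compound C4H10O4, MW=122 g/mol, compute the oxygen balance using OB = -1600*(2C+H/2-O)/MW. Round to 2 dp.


OB = -1600 * (2C + H/2 - O) / MW
Inner = 2*4 + 10/2 - 4 = 9.00
OB = -1600 * 9.00 / 122 = -118.03%


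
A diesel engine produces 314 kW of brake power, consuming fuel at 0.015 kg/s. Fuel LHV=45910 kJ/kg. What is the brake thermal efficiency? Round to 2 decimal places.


eta_BTE = (BP / (mf * LHV)) * 100
Denominator = 0.015 * 45910 = 688.6500 kW
eta_BTE = (314 / 688.6500) * 100 = 45.60%


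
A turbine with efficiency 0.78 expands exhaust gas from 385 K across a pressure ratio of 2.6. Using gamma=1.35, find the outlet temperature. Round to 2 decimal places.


T_out = T_in * (1 - eta * (1 - PR^(-(gamma-1)/gamma)))
Exponent = -(1.35-1)/1.35 = -0.25925926
PR^exp = 2.6^(-0.25925926) = 0.78057442
Factor = 1 - 0.78*(1 - 0.78057442) = 0.82884805
T_out = 385 * 0.82884805 = 319.11 K


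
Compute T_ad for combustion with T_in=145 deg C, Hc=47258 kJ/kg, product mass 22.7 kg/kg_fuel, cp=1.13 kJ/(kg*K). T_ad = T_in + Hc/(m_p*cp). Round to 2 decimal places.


T_ad = T_in + Hc / (m_p * cp)
Denominator = 22.7 * 1.13 = 25.6510
Temperature rise = 47258 / 25.6510 = 1842.35 K
T_ad = 145 + 1842.35 = 1987.35 deg C


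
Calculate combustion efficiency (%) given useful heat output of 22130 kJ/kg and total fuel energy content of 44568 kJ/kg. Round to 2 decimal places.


Efficiency = (Q_useful / Q_fuel) * 100
Efficiency = (22130 / 44568) * 100
Efficiency = 0.4965 * 100 = 49.65%


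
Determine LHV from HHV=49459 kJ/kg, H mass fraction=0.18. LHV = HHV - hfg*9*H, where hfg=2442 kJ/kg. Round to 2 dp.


LHV = HHV - hfg * 9 * H
Water correction = 2442 * 9 * 0.18 = 3956.040 kJ/kg
LHV = 49459 - 3956.040 = 45502.96 kJ/kg


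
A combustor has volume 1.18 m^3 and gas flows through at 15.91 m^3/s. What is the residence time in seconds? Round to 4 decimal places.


tau = V / Q_flow
tau = 1.18 / 15.91 = 0.0742 s


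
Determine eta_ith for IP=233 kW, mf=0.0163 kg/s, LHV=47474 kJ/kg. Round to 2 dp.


eta_ith = (IP / (mf * LHV)) * 100
Denominator = 0.0163 * 47474 = 773.8262 kW
eta_ith = (233 / 773.8262) * 100 = 30.11%


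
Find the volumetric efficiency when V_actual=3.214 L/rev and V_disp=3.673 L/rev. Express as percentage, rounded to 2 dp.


eta_v = (V_actual / V_disp) * 100
Ratio = 3.214 / 3.673 = 0.8750
eta_v = 0.8750 * 100 = 87.50%


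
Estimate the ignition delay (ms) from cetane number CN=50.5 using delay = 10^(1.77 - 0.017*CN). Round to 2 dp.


delay = 10^(1.77 - 0.017*CN)
Exponent = 1.77 - 0.017*50.5 = 0.9115
delay = 10^0.9115 = 8.16 ms


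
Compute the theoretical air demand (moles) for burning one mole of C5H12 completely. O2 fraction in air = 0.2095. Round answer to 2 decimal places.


Balanced combustion: C5H12 + 8 O2 -> 5 CO2 + 6 H2O
O2 needed = C + H/4 = 5 + 12/4 = 8.00 moles
Air moles = O2 / 0.2095 = 8.00 / 0.2095 = 38.19 moles air


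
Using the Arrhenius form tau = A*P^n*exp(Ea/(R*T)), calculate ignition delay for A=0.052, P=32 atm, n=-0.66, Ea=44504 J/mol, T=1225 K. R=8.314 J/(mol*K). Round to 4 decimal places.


tau = A * P^n * exp(Ea/(R*T))
P^n = 32^(-0.66) = 0.10153155
Ea/(R*T) = 44504/(8.314*1225) = 4.369713
exp(Ea/(R*T)) = 79.020969
tau = 0.052 * 0.10153155 * 79.020969 = 0.4172 ms


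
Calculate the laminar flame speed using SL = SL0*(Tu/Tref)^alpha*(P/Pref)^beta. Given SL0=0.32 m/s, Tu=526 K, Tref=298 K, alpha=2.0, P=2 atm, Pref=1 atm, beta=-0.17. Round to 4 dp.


SL = SL0 * (Tu/Tref)^alpha * (P/Pref)^beta
T ratio = 526/298 = 1.76510067
(T ratio)^alpha = 1.76510067^2.0 = 3.115580
(P/Pref)^beta = 2^(-0.17) = 0.888843
SL = 0.32 * 3.115580 * 0.888843 = 0.8862 m/s


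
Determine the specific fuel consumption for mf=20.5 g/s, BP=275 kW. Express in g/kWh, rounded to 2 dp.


SFC = (mf / BP) * 3600
Rate = 20.5 / 275 = 0.074545 g/(s*kW)
SFC = 0.074545 * 3600 = 268.36 g/kWh


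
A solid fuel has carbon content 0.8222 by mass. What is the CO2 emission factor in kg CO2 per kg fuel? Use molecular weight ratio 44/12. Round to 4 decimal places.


EF = C_frac * (M_CO2 / M_C)
EF = 0.8222 * (44/12)
EF = 0.8222 * 3.666667 = 3.0147 kg_CO2/kg_fuel


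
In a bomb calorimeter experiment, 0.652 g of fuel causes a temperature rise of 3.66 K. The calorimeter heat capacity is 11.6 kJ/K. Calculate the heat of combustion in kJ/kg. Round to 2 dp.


Hc = C_cal * delta_T / m_fuel
Q_released = 11.6 * 3.66 = 42.4560 kJ
m_fuel = 0.652 g = 0.652/1000 kg = 0.000652 kg
Hc = 42.4560 / 0.000652 = 65116.56 kJ/kg


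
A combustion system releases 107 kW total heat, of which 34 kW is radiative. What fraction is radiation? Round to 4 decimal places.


f_rad = Q_rad / Q_total
f_rad = 34 / 107 = 0.3178


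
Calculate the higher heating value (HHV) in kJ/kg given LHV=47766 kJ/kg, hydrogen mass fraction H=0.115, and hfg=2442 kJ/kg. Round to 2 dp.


HHV = LHV + hfg * 9 * H
Water addition = 2442 * 9 * 0.115 = 2527.470 kJ/kg
HHV = 47766 + 2527.470 = 50293.47 kJ/kg


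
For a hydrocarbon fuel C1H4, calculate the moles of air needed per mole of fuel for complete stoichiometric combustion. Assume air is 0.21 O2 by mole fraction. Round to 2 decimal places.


Balanced combustion: C1H4 + 2 O2 -> 1 CO2 + 2 H2O
O2 needed = C + H/4 = 1 + 4/4 = 2.00 moles
Air moles = O2 / 0.21 = 2.00 / 0.21 = 9.52 moles air


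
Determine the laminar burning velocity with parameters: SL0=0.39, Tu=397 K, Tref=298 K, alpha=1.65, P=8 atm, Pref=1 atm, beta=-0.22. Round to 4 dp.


SL = SL0 * (Tu/Tref)^alpha * (P/Pref)^beta
T ratio = 397/298 = 1.33221477
(T ratio)^alpha = 1.33221477^1.65 = 1.605268
(P/Pref)^beta = 8^(-0.22) = 0.632878
SL = 0.39 * 1.605268 * 0.632878 = 0.3962 m/s


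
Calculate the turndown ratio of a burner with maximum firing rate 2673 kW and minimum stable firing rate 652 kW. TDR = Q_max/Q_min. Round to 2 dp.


TDR = Q_max / Q_min
TDR = 2673 / 652 = 4.10


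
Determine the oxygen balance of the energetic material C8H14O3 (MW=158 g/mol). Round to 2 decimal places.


OB = -1600 * (2C + H/2 - O) / MW
Inner = 2*8 + 14/2 - 3 = 20.00
OB = -1600 * 20.00 / 158 = -202.53%


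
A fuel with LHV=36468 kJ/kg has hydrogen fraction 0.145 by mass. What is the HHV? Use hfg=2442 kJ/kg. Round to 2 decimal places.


HHV = LHV + hfg * 9 * H
Water addition = 2442 * 9 * 0.145 = 3186.810 kJ/kg
HHV = 36468 + 3186.810 = 39654.81 kJ/kg


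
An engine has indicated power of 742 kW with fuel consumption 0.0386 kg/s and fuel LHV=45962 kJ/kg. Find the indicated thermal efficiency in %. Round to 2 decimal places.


eta_ith = (IP / (mf * LHV)) * 100
Denominator = 0.0386 * 45962 = 1774.1332 kW
eta_ith = (742 / 1774.1332) * 100 = 41.82%


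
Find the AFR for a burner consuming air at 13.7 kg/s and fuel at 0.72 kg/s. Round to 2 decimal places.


AFR = m_air / m_fuel
AFR = 13.7 / 0.72 = 19.03


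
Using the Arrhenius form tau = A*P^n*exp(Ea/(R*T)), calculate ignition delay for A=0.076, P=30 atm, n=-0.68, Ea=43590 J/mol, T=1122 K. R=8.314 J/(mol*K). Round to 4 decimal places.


tau = A * P^n * exp(Ea/(R*T))
P^n = 30^(-0.68) = 0.09898230
Ea/(R*T) = 43590/(8.314*1122) = 4.672873
exp(Ea/(R*T)) = 107.004742
tau = 0.076 * 0.09898230 * 107.004742 = 0.8050 ms


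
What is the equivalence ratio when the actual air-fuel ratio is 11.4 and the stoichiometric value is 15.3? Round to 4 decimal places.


phi = AFR_stoich / AFR_actual
phi = 15.3 / 11.4 = 1.3421


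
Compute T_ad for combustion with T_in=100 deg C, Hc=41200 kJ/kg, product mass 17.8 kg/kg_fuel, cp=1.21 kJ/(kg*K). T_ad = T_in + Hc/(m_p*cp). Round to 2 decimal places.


T_ad = T_in + Hc / (m_p * cp)
Denominator = 17.8 * 1.21 = 21.5380
Temperature rise = 41200 / 21.5380 = 1912.90 K
T_ad = 100 + 1912.90 = 2012.90 deg C


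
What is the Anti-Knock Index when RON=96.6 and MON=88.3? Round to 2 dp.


AKI = (RON + MON) / 2
AKI = (96.6 + 88.3) / 2
AKI = 184.9 / 2 = 92.45


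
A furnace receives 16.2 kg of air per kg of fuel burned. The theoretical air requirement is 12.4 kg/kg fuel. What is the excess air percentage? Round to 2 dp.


Excess air = actual - stoichiometric = 16.2 - 12.4 = 3.80 kg/kg fuel
Excess air % = (excess / stoich) * 100 = (3.80 / 12.4) * 100 = 30.65%


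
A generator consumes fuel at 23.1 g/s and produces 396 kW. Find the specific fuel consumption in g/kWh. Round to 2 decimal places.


SFC = (mf / BP) * 3600
Rate = 23.1 / 396 = 0.058333 g/(s*kW)
SFC = 0.058333 * 3600 = 210.00 g/kWh


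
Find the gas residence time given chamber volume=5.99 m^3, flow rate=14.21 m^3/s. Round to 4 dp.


tau = V / Q_flow
tau = 5.99 / 14.21 = 0.4215 s


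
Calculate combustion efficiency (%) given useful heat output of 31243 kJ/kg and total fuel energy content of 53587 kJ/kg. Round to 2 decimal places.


Efficiency = (Q_useful / Q_fuel) * 100
Efficiency = (31243 / 53587) * 100
Efficiency = 0.5830 * 100 = 58.30%


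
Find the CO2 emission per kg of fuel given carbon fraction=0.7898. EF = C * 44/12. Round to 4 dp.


EF = C_frac * (M_CO2 / M_C)
EF = 0.7898 * (44/12)
EF = 0.7898 * 3.666667 = 2.8959 kg_CO2/kg_fuel


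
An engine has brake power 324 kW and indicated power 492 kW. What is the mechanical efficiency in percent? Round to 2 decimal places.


eta_mech = (BP / IP) * 100
Ratio = 324 / 492 = 0.6585
eta_mech = 0.6585 * 100 = 65.85%


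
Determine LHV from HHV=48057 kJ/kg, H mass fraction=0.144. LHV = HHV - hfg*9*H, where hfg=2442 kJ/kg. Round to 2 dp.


LHV = HHV - hfg * 9 * H
Water correction = 2442 * 9 * 0.144 = 3164.832 kJ/kg
LHV = 48057 - 3164.832 = 44892.17 kJ/kg


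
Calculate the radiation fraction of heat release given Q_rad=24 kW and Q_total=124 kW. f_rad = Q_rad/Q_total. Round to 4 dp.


f_rad = Q_rad / Q_total
f_rad = 24 / 124 = 0.1935


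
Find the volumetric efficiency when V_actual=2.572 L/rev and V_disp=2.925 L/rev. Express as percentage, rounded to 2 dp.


eta_v = (V_actual / V_disp) * 100
Ratio = 2.572 / 2.925 = 0.8793
eta_v = 0.8793 * 100 = 87.93%


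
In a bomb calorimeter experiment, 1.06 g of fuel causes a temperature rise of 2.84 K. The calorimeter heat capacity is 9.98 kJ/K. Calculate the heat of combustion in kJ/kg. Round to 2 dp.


Hc = C_cal * delta_T / m_fuel
Q_released = 9.98 * 2.84 = 28.3432 kJ
m_fuel = 1.06 g = 1.06/1000 kg = 0.001060 kg
Hc = 28.3432 / 0.001060 = 26738.87 kJ/kg


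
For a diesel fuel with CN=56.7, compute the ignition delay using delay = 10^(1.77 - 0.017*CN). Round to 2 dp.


delay = 10^(1.77 - 0.017*CN)
Exponent = 1.77 - 0.017*56.7 = 0.8061
delay = 10^0.8061 = 6.40 ms


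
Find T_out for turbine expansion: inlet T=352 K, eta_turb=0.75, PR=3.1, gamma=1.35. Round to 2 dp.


T_out = T_in * (1 - eta * (1 - PR^(-(gamma-1)/gamma)))
Exponent = -(1.35-1)/1.35 = -0.25925926
PR^exp = 3.1^(-0.25925926) = 0.74577862
Factor = 1 - 0.75*(1 - 0.74577862) = 0.80933397
T_out = 352 * 0.80933397 = 284.89 K


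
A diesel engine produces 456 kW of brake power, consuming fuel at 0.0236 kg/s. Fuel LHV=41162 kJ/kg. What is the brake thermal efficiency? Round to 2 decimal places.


eta_BTE = (BP / (mf * LHV)) * 100
Denominator = 0.0236 * 41162 = 971.4232 kW
eta_BTE = (456 / 971.4232) * 100 = 46.94%


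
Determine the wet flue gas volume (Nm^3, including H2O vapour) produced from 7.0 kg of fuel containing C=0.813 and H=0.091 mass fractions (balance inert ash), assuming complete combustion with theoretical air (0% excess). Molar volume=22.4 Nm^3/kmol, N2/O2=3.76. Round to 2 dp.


Per kg fuel: CO2 = (C/12 kmol)*22.4 = (0.813/12)*22.4 = 1.51760 Nm^3
Per kg fuel: H2O = (H/2 kmol)*22.4 = (0.091/2)*22.4 = 1.01920 Nm^3
O2 needed per kg fuel = C/12 + H/4 = 0.813/12 + 0.091/4 = 0.09050000 kmol
Per kg fuel: N2 = O2*3.76*22.4 = 0.09050000*3.76*22.4 = 7.62227 Nm^3
Total per kg = 1.51760 + 1.01920 + 7.62227 = 10.15907 Nm^3
Total = 10.15907 * 7.0 = 71.11 Nm^3


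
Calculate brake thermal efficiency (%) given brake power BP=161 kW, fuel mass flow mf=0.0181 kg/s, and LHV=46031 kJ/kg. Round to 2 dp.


eta_BTE = (BP / (mf * LHV)) * 100
Denominator = 0.0181 * 46031 = 833.1611 kW
eta_BTE = (161 / 833.1611) * 100 = 19.32%


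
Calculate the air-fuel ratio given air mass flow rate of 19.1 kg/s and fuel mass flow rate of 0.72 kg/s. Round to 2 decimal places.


AFR = m_air / m_fuel
AFR = 19.1 / 0.72 = 26.53


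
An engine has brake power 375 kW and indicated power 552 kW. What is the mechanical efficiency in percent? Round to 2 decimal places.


eta_mech = (BP / IP) * 100
Ratio = 375 / 552 = 0.6793
eta_mech = 0.6793 * 100 = 67.93%


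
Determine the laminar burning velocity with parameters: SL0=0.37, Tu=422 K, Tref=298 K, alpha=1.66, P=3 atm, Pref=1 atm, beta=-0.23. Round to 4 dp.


SL = SL0 * (Tu/Tref)^alpha * (P/Pref)^beta
T ratio = 422/298 = 1.41610738
(T ratio)^alpha = 1.41610738^1.66 = 1.781639
(P/Pref)^beta = 3^(-0.23) = 0.776716
SL = 0.37 * 1.781639 * 0.776716 = 0.5120 m/s


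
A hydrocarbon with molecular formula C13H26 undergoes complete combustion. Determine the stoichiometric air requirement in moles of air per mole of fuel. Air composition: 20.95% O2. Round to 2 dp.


Balanced combustion: C13H26 + 19.5 O2 -> 13 CO2 + 13 H2O
O2 needed = C + H/4 = 13 + 26/4 = 19.50 moles
Air moles = O2 / 0.2095 = 19.50 / 0.2095 = 93.08 moles air


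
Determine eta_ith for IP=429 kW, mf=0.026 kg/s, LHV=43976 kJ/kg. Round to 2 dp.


eta_ith = (IP / (mf * LHV)) * 100
Denominator = 0.026 * 43976 = 1143.3760 kW
eta_ith = (429 / 1143.3760) * 100 = 37.52%


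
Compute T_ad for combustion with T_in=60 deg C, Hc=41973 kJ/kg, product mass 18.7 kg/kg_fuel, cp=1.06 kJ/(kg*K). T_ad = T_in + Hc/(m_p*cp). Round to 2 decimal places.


T_ad = T_in + Hc / (m_p * cp)
Denominator = 18.7 * 1.06 = 19.8220
Temperature rise = 41973 / 19.8220 = 2117.50 K
T_ad = 60 + 2117.50 = 2177.50 deg C


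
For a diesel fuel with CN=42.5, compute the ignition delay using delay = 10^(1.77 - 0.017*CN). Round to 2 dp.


delay = 10^(1.77 - 0.017*CN)
Exponent = 1.77 - 0.017*42.5 = 1.0475
delay = 10^1.0475 = 11.16 ms


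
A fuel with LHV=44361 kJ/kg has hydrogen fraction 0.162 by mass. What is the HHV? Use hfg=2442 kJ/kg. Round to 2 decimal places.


HHV = LHV + hfg * 9 * H
Water addition = 2442 * 9 * 0.162 = 3560.436 kJ/kg
HHV = 44361 + 3560.436 = 47921.44 kJ/kg


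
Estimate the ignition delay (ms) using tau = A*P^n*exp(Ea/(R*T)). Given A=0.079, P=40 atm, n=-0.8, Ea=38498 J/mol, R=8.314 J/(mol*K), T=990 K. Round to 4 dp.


tau = A * P^n * exp(Ea/(R*T))
P^n = 40^(-0.8) = 0.05228198
Ea/(R*T) = 38498/(8.314*990) = 4.677276
exp(Ea/(R*T)) = 107.476855
tau = 0.079 * 0.05228198 * 107.476855 = 0.4439 ms


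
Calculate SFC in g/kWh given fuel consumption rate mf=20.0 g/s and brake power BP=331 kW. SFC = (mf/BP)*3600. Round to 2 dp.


SFC = (mf / BP) * 3600
Rate = 20.0 / 331 = 0.060423 g/(s*kW)
SFC = 0.060423 * 3600 = 217.52 g/kWh


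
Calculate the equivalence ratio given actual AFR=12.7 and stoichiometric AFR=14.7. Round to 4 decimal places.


phi = AFR_stoich / AFR_actual
phi = 14.7 / 12.7 = 1.1575


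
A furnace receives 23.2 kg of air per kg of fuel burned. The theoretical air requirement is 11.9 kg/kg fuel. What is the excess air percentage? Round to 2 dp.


Excess air = actual - stoichiometric = 23.2 - 11.9 = 11.30 kg/kg fuel
Excess air % = (excess / stoich) * 100 = (11.30 / 11.9) * 100 = 94.96%


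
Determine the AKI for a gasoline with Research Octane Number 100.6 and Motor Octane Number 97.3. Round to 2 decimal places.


AKI = (RON + MON) / 2
AKI = (100.6 + 97.3) / 2
AKI = 197.9 / 2 = 98.95


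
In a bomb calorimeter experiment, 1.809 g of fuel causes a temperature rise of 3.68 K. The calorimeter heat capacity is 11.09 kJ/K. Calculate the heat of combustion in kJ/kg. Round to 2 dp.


Hc = C_cal * delta_T / m_fuel
Q_released = 11.09 * 3.68 = 40.8112 kJ
m_fuel = 1.809 g = 1.809/1000 kg = 0.001809 kg
Hc = 40.8112 / 0.001809 = 22560.09 kJ/kg


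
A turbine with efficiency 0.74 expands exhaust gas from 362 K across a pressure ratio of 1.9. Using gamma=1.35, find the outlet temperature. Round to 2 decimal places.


T_out = T_in * (1 - eta * (1 - PR^(-(gamma-1)/gamma)))
Exponent = -(1.35-1)/1.35 = -0.25925926
PR^exp = 1.9^(-0.25925926) = 0.84670193
Factor = 1 - 0.74*(1 - 0.84670193) = 0.88655943
T_out = 362 * 0.88655943 = 320.93 K


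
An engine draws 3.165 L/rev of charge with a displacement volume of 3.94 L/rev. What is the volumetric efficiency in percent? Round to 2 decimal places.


eta_v = (V_actual / V_disp) * 100
Ratio = 3.165 / 3.94 = 0.8033
eta_v = 0.8033 * 100 = 80.33%


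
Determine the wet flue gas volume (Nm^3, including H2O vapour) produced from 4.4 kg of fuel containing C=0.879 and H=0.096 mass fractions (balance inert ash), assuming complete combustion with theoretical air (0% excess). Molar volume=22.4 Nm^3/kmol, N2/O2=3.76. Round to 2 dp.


Per kg fuel: CO2 = (C/12 kmol)*22.4 = (0.879/12)*22.4 = 1.64080 Nm^3
Per kg fuel: H2O = (H/2 kmol)*22.4 = (0.096/2)*22.4 = 1.07520 Nm^3
O2 needed per kg fuel = C/12 + H/4 = 0.879/12 + 0.096/4 = 0.09725000 kmol
Per kg fuel: N2 = O2*3.76*22.4 = 0.09725000*3.76*22.4 = 8.19078 Nm^3
Total per kg = 1.64080 + 1.07520 + 8.19078 = 10.90678 Nm^3
Total = 10.90678 * 4.4 = 47.99 Nm^3


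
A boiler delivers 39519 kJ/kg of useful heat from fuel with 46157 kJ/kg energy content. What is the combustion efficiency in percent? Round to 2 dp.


Efficiency = (Q_useful / Q_fuel) * 100
Efficiency = (39519 / 46157) * 100
Efficiency = 0.8562 * 100 = 85.62%


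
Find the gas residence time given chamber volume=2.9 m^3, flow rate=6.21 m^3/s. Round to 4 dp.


tau = V / Q_flow
tau = 2.9 / 6.21 = 0.4670 s


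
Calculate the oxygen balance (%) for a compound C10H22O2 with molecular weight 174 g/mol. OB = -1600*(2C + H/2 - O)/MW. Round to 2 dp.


OB = -1600 * (2C + H/2 - O) / MW
Inner = 2*10 + 22/2 - 2 = 29.00
OB = -1600 * 29.00 / 174 = -266.67%


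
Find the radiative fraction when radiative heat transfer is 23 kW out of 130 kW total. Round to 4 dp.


f_rad = Q_rad / Q_total
f_rad = 23 / 130 = 0.1769


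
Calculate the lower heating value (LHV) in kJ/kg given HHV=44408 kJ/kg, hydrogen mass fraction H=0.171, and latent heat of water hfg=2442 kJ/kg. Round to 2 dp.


LHV = HHV - hfg * 9 * H
Water correction = 2442 * 9 * 0.171 = 3758.238 kJ/kg
LHV = 44408 - 3758.238 = 40649.76 kJ/kg


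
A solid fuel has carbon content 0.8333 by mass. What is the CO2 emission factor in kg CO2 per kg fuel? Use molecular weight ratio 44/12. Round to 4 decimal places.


EF = C_frac * (M_CO2 / M_C)
EF = 0.8333 * (44/12)
EF = 0.8333 * 3.666667 = 3.0554 kg_CO2/kg_fuel


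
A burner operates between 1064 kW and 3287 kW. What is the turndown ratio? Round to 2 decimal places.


TDR = Q_max / Q_min
TDR = 3287 / 1064 = 3.09


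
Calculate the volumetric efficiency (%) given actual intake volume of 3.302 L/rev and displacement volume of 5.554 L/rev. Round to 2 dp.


eta_v = (V_actual / V_disp) * 100
Ratio = 3.302 / 5.554 = 0.5945
eta_v = 0.5945 * 100 = 59.45%
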